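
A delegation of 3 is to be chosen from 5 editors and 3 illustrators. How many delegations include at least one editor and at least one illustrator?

Unrestricted: C(8,3) = 56 ways to pick any 3 of the 8.
Selections missing a whole group: no editors → C(3,3) = 1; no illustrators → C(5,3) = 10.
Both groups omitted at once is impossible, so 56 − 11 = 45.

45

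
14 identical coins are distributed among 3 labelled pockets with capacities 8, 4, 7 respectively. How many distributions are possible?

Ignoring the caps, the number of non-negative solutions to x_1+…+x_3 = 14 is C(16,2) = 120.
Subtract solutions that violate a single cap (substitute x_i' = x_i − (cap_i+1)): x_1 ≥ 9 gives C(7,2) = 21; x_2 ≥ 5 gives C(11,2) = 55; x_3 ≥ 8 gives C(8,2) = 28. Together 104.
Add back pairs where two caps are both exceeded: 1 + 0 + 3 = 4.
By inclusion–exclusion the count is 120 − 104 + 4 = 20.

20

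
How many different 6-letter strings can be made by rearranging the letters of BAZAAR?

120

BAZAAR has 6 letters with A appearing 3 times.
The number of distinct arrangements is 6!/(3!) = 720/6 = 120.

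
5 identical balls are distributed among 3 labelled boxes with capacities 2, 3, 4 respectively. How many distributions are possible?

Without the upper bounds there are C(7,2) = 21 ways to split 5 among 3 boxes.
Subtract solutions that violate a single cap (substitute x_i' = x_i − (cap_i+1)): x_1 ≥ 3 gives C(4,2) = 6; x_2 ≥ 4 gives C(3,2) = 3; x_3 ≥ 5 gives C(2,2) = 1. Together 10.
No two caps can be exceeded simultaneously, so the pair terms are all 0.
By inclusion–exclusion the count is 21 − 10 + 0 = 11.

11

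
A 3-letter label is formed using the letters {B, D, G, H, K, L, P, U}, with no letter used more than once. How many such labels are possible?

336

With no repetition, fill the 3 letters in order: 8 choices, then 7, down to 6.
8 × 7 × 6 = 336.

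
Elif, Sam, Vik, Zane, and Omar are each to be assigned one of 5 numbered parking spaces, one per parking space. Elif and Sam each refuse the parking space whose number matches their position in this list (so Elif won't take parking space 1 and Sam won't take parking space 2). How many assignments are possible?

78

Let Aᵢ (for i ∈ {1, 2}) be the placements that put person i in their forbidden parking space. Any j of these fix j positions, leaving (5−j)! ways to fill the rest, and there are C(2,j) ways to pick which j.
By inclusion–exclusion, the number of valid placements is Σ_{j=0}^{2} (−1)^j C(2,j)·(5−j)!.
Computing: 120 − 48 + 6 = 78.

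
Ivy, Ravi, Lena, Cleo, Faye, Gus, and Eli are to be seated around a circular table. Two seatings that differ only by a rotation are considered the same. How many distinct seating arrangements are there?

720

Around a circle, 7 distinct people have 7!/7 = (6)! = 720 rotationally distinct seatings.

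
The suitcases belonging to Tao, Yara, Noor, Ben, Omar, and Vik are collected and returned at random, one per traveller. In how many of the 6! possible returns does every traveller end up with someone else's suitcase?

265

This is the derangement count D_6: permutations of 6 items with no fixed point.
By inclusion–exclusion this is Σ_{j=0}^{6} (−1)^j C(6,j)·(6−j)!.
Computing: 720 − 720 + 360 − 120 + 30 − 6 + 1 = 265.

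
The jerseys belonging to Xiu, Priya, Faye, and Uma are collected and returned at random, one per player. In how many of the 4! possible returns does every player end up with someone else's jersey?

This is the derangement count D_4: permutations of 4 items with no fixed point.
By inclusion–exclusion this is Σ_{j=0}^{4} (−1)^j C(4,j)·(4−j)!.
Computing: 24 − 24 + 12 − 4 + 1 = 9.

9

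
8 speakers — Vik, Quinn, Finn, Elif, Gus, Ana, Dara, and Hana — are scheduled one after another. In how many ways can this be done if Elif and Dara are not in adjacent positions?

30240

There are 8! = 40320 arrangements in all. If Elif and Dara are adjacent, merging them into one block gives 2·(7)! = 10080 arrangements.
So 40320 − 10080 = 30240 arrangements keep them apart.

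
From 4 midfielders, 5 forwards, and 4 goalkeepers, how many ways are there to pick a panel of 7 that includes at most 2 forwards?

708

Split by how many forwards are chosen (0 through 2).
Sum: C(5,0)·C(8,7) + C(5,1)·C(8,6) + C(5,2)·C(8,5) = 8 + 140 + 560 = 708.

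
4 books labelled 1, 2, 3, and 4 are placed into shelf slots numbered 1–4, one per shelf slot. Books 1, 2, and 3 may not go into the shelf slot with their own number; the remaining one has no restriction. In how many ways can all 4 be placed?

11

Let Aᵢ (for i ∈ {1, 2, 3}) be the placements that put book i in its forbidden shelf slot. Any j of these fix j positions, leaving (4−j)! ways to fill the rest, and there are C(3,j) ways to pick which j.
By inclusion–exclusion, the number of valid placements is Σ_{j=0}^{3} (−1)^j C(3,j)·(4−j)!.
Computing: 24 − 18 + 6 − 1 = 11.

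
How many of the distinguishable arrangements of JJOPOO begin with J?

20

Fix J in the first position and arrange the remaining 5 letters.
Those 5 letters have O appearing 3 times, giving (5)!/(3!) = 20.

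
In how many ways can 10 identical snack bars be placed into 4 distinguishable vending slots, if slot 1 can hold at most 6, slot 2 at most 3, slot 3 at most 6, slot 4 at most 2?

Without the upper bounds there are C(13,3) = 286 ways to split 10 among 4 vending slots.
Subtract solutions that violate a single cap (substitute x_i' = x_i − (cap_i+1)): x_1 ≥ 7 gives C(6,3) = 20; x_2 ≥ 4 gives C(9,3) = 84; x_3 ≥ 7 gives C(6,3) = 20; x_4 ≥ 3 gives C(10,3) = 120. Together 244.
Add back pairs where two caps are both exceeded: 0 + 0 + 1 + 0 + 20 + 1 = 22.
By inclusion–exclusion the count is 286 − 244 + 22 = 64.

64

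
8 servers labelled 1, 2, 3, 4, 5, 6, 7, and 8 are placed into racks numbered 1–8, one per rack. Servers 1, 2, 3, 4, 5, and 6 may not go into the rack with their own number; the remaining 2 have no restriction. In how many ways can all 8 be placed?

18806

Let Aᵢ (for 1 ≤ i ≤ 6) be the placements that put server i in its forbidden rack. Any j of these fix j positions, leaving (8−j)! ways to fill the rest, and there are C(6,j) ways to pick which j.
By inclusion–exclusion, the number of valid placements is Σ_{j=0}^{6} (−1)^j C(6,j)·(8−j)!.
Computing: 40320 − 30240 + 10800 − 2400 + 360 − 36 + 2 = 18806.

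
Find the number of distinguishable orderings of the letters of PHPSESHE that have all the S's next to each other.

Treat the 2 copies of S as a single block. The multiset to arrange is then {SS, E, E, H, H, P, P}, 7 items in all.
That gives (7)!/(2!·2!·2!) = 630 arrangements.

630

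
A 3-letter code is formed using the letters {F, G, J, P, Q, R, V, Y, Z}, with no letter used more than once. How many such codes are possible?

With no repetition, fill the 3 letters in order: 9 choices, then 8, down to 7.
That product is 9 × 8 × 7 = 504.

504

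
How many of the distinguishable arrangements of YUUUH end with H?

4

Fix H in the last position and arrange the remaining 4 letters.
Those 4 letters have U appearing 3 times, giving (4)!/(3!) = 4.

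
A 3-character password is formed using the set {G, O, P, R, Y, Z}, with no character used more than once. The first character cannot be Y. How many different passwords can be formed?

The first character has 6−1 = 5 choices (anything except Y).
The remaining 2 characters are filled from the other 5 symbols without repetition: 5 × 4 = 20.
Total: 5 × 20 = 100.

100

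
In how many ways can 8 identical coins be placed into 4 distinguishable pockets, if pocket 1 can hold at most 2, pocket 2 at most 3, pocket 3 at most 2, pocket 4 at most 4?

By stars and bars, unrestricted non-negative solutions to x_1+…+x_4 = 8 number C(8+3,3) = 165.
Subtract solutions that violate a single cap (substitute x_i' = x_i − (cap_i+1)): x_1 ≥ 3 gives C(8,3) = 56; x_2 ≥ 4 gives C(7,3) = 35; x_3 ≥ 3 gives C(8,3) = 56; x_4 ≥ 5 gives C(6,3) = 20. Together 167.
Add back pairs where two caps are both exceeded: 4 + 10 + 1 + 4 + 0 + 1 = 20.
By inclusion–exclusion the count is 165 − 167 + 20 = 18.

18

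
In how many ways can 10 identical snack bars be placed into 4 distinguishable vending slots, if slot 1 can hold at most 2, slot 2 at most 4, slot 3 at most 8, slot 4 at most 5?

85

By stars and bars, unrestricted non-negative solutions to x_1+…+x_4 = 10 number C(10+3,3) = 286.
Subtract solutions that violate a single cap (substitute x_i' = x_i − (cap_i+1)): x_1 ≥ 3 gives C(10,3) = 120; x_2 ≥ 5 gives C(8,3) = 56; x_3 ≥ 9 gives C(4,3) = 4; x_4 ≥ 6 gives C(7,3) = 35. Together 215.
Add back pairs where two caps are both exceeded: 10 + 0 + 4 + 0 + 0 + 0 = 14.
By inclusion–exclusion the count is 286 − 215 + 14 = 85.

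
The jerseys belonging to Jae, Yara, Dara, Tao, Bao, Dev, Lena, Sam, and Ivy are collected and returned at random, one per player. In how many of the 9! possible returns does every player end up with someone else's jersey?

This is the derangement count D_9: permutations of 9 items with no fixed point.
By inclusion–exclusion this is Σ_{j=0}^{9} (−1)^j C(9,j)·(9−j)!.
Computing: 362880 − 362880 + 181440 − 60480 + 15120 − 3024 + 504 − 72 + 9 − 1 = 133496.

133496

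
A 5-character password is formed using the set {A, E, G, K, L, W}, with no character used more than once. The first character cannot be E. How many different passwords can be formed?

The first character has 6−1 = 5 choices (anything except E).
The remaining 4 characters are filled from the other 5 symbols without repetition: 5 × 4 × 3 × 2 = 120.
Total: 5 × 120 = 600.

600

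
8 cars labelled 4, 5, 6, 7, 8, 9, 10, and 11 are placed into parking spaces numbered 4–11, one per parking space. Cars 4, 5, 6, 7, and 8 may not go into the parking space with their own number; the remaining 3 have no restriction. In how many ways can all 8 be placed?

21234

Let Aᵢ (for 4 ≤ i ≤ 8) be the placements that put car i in its forbidden parking space. Any j of these fix j positions, leaving (8−j)! ways to fill the rest, and there are C(5,j) ways to pick which j.
By inclusion–exclusion, the number of valid placements is Σ_{j=0}^{5} (−1)^j C(5,j)·(8−j)!.
Computing: 40320 − 25200 + 7200 − 1200 + 120 − 6 = 21234.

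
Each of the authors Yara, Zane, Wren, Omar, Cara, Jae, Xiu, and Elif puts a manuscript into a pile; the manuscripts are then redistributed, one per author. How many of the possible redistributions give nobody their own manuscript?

14833

Count assignments avoiding every fixed point. For any j of the 8 authors fixed to their own manuscript, the other 8−j can be arranged in (8−j)! ways.
By inclusion–exclusion this is Σ_{j=0}^{8} (−1)^j C(8,j)·(8−j)!.
Computing: 40320 − 40320 + 20160 − 6720 + 1680 − 336 + 56 − 8 + 1 = 14833.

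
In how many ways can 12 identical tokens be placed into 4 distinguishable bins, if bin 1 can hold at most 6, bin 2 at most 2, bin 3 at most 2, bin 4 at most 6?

27

Without the upper bounds there are C(15,3) = 455 ways to split 12 among 4 bins.
Subtract solutions that violate a single cap (substitute x_i' = x_i − (cap_i+1)): x_1 ≥ 7 gives C(8,3) = 56; x_2 ≥ 3 gives C(12,3) = 220; x_3 ≥ 3 gives C(12,3) = 220; x_4 ≥ 7 gives C(8,3) = 56. Together 552.
Add back pairs where two caps are both exceeded: 10 + 10 + 0 + 84 + 10 + 10 = 124.
By inclusion–exclusion the count is 455 − 552 + 124 = 27.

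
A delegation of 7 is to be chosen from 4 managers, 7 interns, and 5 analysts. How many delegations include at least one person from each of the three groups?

10283

Total 7-person selections from all 16: C(16,7) = 11440.
Selections missing a whole group: no managers → C(12,7) = 792; no interns → C(9,7) = 36; no analysts → C(11,7) = 330.
Add back selections omitting two groups (i.e. drawn from a single group): C(4,7) + C(7,7) + C(5,7) = 1.
By inclusion–exclusion: 11440 − 1158 + 1 = 10283.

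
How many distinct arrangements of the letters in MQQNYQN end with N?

120

With the last slot taken by N, it remains to arrange the other 6 letters (MQQYQN).
Those 6 letters have Q appearing 3 times, giving (6)!/(3!) = 120.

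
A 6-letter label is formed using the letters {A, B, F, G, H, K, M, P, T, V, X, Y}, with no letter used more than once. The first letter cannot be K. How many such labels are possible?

609840

The first letter has 12−1 = 11 choices (anything except K).
The remaining 5 letters are filled from the other 11 symbols without repetition: 11 × 10 × 9 × 8 × 7 = 55440.
Total: 11 × 55440 = 609840.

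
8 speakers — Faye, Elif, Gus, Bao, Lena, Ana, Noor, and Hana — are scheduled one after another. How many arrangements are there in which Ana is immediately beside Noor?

Place the 6 others and the Ana-Noor pair as 7 objects in a line; the pair has 2 internal arrangements.
So the count is 2·(7)! = 10080.

10080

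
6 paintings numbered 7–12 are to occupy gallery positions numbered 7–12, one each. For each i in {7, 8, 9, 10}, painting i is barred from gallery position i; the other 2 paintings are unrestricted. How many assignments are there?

362

Let Aᵢ (for 7 ≤ i ≤ 10) be the placements that put painting i in its forbidden gallery position. Any j of these fix j positions, leaving (6−j)! ways to fill the rest, and there are C(4,j) ways to pick which j.
By inclusion–exclusion, the number of valid placements is Σ_{j=0}^{4} (−1)^j C(4,j)·(6−j)!.
Computing: 720 − 480 + 144 − 24 + 2 = 362.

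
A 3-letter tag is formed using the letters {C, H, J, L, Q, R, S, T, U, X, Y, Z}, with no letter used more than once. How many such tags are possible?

1320

Choose and order 3 of the 12 symbols: the first letter has 12 options, the next 11, then 10.
12 × 11 × 10 = 1320.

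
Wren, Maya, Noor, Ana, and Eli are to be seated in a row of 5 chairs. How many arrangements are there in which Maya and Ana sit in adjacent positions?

48

Glue Maya and Ana into one block (2 internal orders), leaving 4 units to arrange in a row.
So the count is 2·(4)! = 48.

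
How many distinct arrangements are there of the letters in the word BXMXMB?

Letter multiplicities in BXMXMB: B×2, M×2, X×2.
Dividing 6! = 720 by 2!·2!·2! = 8 for the repeated letters gives 90.

90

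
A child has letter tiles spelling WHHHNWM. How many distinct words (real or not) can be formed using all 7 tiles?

WHHHNWM has 7 letters with H appearing 3 times and W appearing twice.
Dividing 7! = 5040 by 3!·2! = 12 for the repeated letters gives 420.

420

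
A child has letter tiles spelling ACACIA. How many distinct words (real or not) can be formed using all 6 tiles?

Letter multiplicities in ACACIA: A×3, C×2, I×1.
The number of distinct arrangements is 6!/(3!·2!) = 720/12 = 60.

60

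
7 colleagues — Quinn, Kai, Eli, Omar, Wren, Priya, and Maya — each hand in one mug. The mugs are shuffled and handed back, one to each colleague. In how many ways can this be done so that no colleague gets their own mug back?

1854

This is the derangement count D_7: permutations of 7 items with no fixed point.
By inclusion–exclusion this is Σ_{j=0}^{7} (−1)^j C(7,j)·(7−j)!.
Computing: 5040 − 5040 + 2520 − 840 + 210 − 42 + 7 − 1 = 1854.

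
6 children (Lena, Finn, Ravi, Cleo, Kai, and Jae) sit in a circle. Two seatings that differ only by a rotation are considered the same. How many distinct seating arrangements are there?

120

Fix one person's seat to break rotational symmetry; the remaining 5 people can be arranged in (5)! = 120 ways.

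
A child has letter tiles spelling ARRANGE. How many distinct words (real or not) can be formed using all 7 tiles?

1260

The 7 letters of ARRANGE have repeats: A appearing twice and R appearing twice.
So there are 7! / (2!·2!) = 1260 distinguishable arrangements.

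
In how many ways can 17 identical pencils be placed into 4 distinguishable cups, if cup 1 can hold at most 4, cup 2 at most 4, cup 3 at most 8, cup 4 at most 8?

100

By stars and bars, unrestricted non-negative solutions to x_1+…+x_4 = 17 number C(17+3,3) = 1140.
Subtract solutions that violate a single cap (substitute x_i' = x_i − (cap_i+1)): x_1 ≥ 5 gives C(15,3) = 455; x_2 ≥ 5 gives C(15,3) = 455; x_3 ≥ 9 gives C(11,3) = 165; x_4 ≥ 9 gives C(11,3) = 165. Together 1240.
Add back pairs where two caps are both exceeded: 120 + 20 + 20 + 20 + 20 + 0 = 200.
By inclusion–exclusion the count is 1140 − 1240 + 200 = 100.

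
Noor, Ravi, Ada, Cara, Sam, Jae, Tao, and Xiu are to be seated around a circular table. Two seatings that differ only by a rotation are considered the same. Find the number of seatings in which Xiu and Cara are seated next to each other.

Treat {Xiu, Cara} as one unit (2 internal orders) and seat the resulting 7 units around the table: (6)! circular arrangements.
So 2 × (6)! = 2 × 720 = 1440.

1440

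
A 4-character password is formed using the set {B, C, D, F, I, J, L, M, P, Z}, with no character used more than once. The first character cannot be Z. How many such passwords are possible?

The first character has 10−1 = 9 choices (anything except Z).
The remaining 3 characters are filled from the other 9 symbols without repetition: 9 × 8 × 7 = 504.
Total: 9 × 504 = 4536.

4536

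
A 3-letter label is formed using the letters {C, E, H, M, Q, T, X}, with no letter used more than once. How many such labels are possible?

With no repetition, fill the 3 letters in order: 7 choices, then 6, down to 5.
That product is 7 × 6 × 5 = 210.

210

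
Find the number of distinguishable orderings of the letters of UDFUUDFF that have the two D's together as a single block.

140

Treat the 2 copies of D as a single block. The multiset to arrange is then {DD, F, F, F, U, U, U}, 7 items in all.
That gives (7)!/(3!·3!) = 140 arrangements.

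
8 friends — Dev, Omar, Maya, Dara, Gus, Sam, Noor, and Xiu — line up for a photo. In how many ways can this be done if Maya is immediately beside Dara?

10080

Glue Maya and Dara into one block (2 internal orders), leaving 7 units to arrange in a row.
That gives 2 × 7! = 2 × 5040 = 10080.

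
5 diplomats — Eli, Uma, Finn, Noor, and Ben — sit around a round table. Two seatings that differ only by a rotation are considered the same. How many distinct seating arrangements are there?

Fix one person's seat to break rotational symmetry; the remaining 4 people can be arranged in (4)! = 24 ways.

24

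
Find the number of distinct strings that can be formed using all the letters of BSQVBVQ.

BSQVBVQ has 7 letters with B appearing twice, Q appearing twice, and V appearing twice.
The number of distinct arrangements is 7!/(2!·2!·2!) = 5040/8 = 630.

630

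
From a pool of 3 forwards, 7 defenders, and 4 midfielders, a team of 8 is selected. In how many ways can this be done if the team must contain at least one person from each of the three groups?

With no constraint there are C(14,8) = 3003 possible selections.
Selections missing a whole group: no forwards → C(11,8) = 165; no defenders → C(7,8) = 0; no midfielders → C(10,8) = 45.
Add back selections omitting two groups (i.e. drawn from a single group): C(3,8) + C(7,8) + C(4,8) = 0.
By inclusion–exclusion: 3003 − 210 + 0 = 2793.

2793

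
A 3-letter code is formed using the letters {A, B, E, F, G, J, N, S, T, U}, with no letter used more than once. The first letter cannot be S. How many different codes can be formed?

The first letter has 10−1 = 9 choices (anything except S).
The remaining 2 letters are filled from the other 9 symbols without repetition: 9 × 8 = 72.
Total: 9 × 72 = 648.

648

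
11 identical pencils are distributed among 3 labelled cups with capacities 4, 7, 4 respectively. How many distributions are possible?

By stars and bars, unrestricted non-negative solutions to x_1+…+x_3 = 11 number C(11+2,2) = 78.
Subtract solutions that violate a single cap (substitute x_i' = x_i − (cap_i+1)): x_1 ≥ 5 gives C(8,2) = 28; x_2 ≥ 8 gives C(5,2) = 10; x_3 ≥ 5 gives C(8,2) = 28. Together 66.
Add back pairs where two caps are both exceeded: 0 + 3 + 0 = 3.
By inclusion–exclusion the count is 78 − 66 + 3 = 15.

15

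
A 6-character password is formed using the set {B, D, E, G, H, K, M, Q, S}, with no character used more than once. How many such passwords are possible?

With no repetition, fill the 6 characters in order: 9 choices, then 8, down to 4.
9 × 8 × 7 × 6 × 5 × 4 = 60480.

60480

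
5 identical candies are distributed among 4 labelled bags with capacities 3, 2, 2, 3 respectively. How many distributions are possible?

By stars and bars, unrestricted non-negative solutions to x_1+…+x_4 = 5 number C(5+3,3) = 56.
Subtract solutions that violate a single cap (substitute x_i' = x_i − (cap_i+1)): x_1 ≥ 4 gives C(4,3) = 4; x_2 ≥ 3 gives C(5,3) = 10; x_3 ≥ 3 gives C(5,3) = 10; x_4 ≥ 4 gives C(4,3) = 4. Together 28.
No two caps can be exceeded simultaneously, so the pair terms are all 0.
By inclusion–exclusion the count is 56 − 28 + 0 = 28.

28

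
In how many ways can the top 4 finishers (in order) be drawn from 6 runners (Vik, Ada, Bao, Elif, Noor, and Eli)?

There are 6 choices for 1st place, 5 for 2nd, and so on down to 3 for position 4.
That gives 6 × 5 × 4 × 3 = 360.

360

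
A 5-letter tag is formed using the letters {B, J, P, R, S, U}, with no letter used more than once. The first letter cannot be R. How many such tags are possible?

The first letter has 6−1 = 5 choices (anything except R).
The remaining 4 letters are filled from the other 5 symbols without repetition: 5 × 4 × 3 × 2 = 120.
Total: 5 × 120 = 600.

600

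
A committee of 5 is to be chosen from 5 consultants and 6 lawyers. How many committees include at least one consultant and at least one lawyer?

455

With no constraint there are C(11,5) = 462 possible selections.
Subtract selections that omit an entire group: no consultants → C(6,5) = 6; no lawyers → C(5,5) = 1.
Both groups omitted at once is impossible, so 462 − 7 = 455.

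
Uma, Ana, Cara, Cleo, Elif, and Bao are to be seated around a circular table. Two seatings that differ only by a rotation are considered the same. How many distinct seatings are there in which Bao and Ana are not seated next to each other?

Without the restriction there are (5)! = 120 seatings.
Seatings with Bao beside Ana: treat them as a block with 2 internal orders, giving 2 × (4)! = 48.
Subtracting, 120 − 48 = 72.

72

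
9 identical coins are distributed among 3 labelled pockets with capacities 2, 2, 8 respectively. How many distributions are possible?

8

By stars and bars, unrestricted non-negative solutions to x_1+…+x_3 = 9 number C(9+2,2) = 55.
Subtract solutions that violate a single cap (substitute x_i' = x_i − (cap_i+1)): x_1 ≥ 3 gives C(8,2) = 28; x_2 ≥ 3 gives C(8,2) = 28; x_3 ≥ 9 gives C(2,2) = 1. Together 57.
Add back pairs where two caps are both exceeded: 10 + 0 + 0 = 10.
By inclusion–exclusion the count is 55 − 57 + 10 = 8.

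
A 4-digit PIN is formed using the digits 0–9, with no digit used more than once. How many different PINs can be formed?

This is a permutation of 4 out of 10: P(10,4) = 10!/6!.
That product is 10 × 9 × 8 × 7 = 5040.

5040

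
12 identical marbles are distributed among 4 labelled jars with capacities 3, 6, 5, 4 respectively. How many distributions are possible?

69

Ignoring the caps, the number of non-negative solutions to x_1+…+x_4 = 12 is C(15,3) = 455.
Subtract solutions that violate a single cap (substitute x_i' = x_i − (cap_i+1)): x_1 ≥ 4 gives C(11,3) = 165; x_2 ≥ 7 gives C(8,3) = 56; x_3 ≥ 6 gives C(9,3) = 84; x_4 ≥ 5 gives C(10,3) = 120. Together 425.
Add back pairs where two caps are both exceeded: 4 + 10 + 20 + 0 + 1 + 4 = 39.
By inclusion–exclusion the count is 455 − 425 + 39 = 69.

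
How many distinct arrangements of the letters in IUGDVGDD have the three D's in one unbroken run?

Treat the 3 copies of D as a single block. The multiset to arrange is then {DDD, G, G, I, U, V}, 6 items in all.
That gives (6)!/(2!) = 360 arrangements.

360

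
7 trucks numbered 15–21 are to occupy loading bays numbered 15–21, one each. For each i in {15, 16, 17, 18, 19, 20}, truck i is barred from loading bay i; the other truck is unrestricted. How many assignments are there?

2119

Let Aᵢ (for 15 ≤ i ≤ 20) be the placements that put truck i in its forbidden loading bay. Any j of these fix j positions, leaving (7−j)! ways to fill the rest, and there are C(6,j) ways to pick which j.
By inclusion–exclusion, the number of valid placements is Σ_{j=0}^{6} (−1)^j C(6,j)·(7−j)!.
Computing: 5040 − 4320 + 1800 − 480 + 90 − 12 + 1 = 2119.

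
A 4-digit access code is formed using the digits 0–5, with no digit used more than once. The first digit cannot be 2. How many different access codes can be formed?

The first digit has 6−1 = 5 choices (anything except 2).
The remaining 3 digits are filled from the other 5 symbols without repetition: 5 × 4 × 3 = 60.
Total: 5 × 60 = 300.

300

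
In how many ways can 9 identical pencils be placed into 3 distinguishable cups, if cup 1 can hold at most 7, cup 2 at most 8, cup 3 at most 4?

36

Without the upper bounds there are C(11,2) = 55 ways to split 9 among 3 cups.
Subtract solutions that violate a single cap (substitute x_i' = x_i − (cap_i+1)): x_1 ≥ 8 gives C(3,2) = 3; x_2 ≥ 9 gives C(2,2) = 1; x_3 ≥ 5 gives C(6,2) = 15. Together 19.
No two caps can be exceeded simultaneously, so the pair terms are all 0.
By inclusion–exclusion the count is 55 − 19 + 0 = 36.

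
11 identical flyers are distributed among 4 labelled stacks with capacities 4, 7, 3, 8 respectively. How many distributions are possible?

By stars and bars, unrestricted non-negative solutions to x_1+…+x_4 = 11 number C(11+3,3) = 364.
Subtract solutions that violate a single cap (substitute x_i' = x_i − (cap_i+1)): x_1 ≥ 5 gives C(9,3) = 84; x_2 ≥ 8 gives C(6,3) = 20; x_3 ≥ 4 gives C(10,3) = 120; x_4 ≥ 9 gives C(5,3) = 10. Together 234.
Add back pairs where two caps are both exceeded: 0 + 10 + 0 + 0 + 0 + 0 = 10.
By inclusion–exclusion the count is 364 − 234 + 10 = 140.

140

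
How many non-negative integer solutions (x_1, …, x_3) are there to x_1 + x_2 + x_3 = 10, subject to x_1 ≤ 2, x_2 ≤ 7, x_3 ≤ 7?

Without the upper bounds there are C(12,2) = 66 ways to split 10 among 3 variables.
Subtract solutions that violate a single cap (substitute x_i' = x_i − (cap_i+1)): x_1 ≥ 3 gives C(9,2) = 36; x_2 ≥ 8 gives C(4,2) = 6; x_3 ≥ 8 gives C(4,2) = 6. Together 48.
No two caps can be exceeded simultaneously, so the pair terms are all 0.
By inclusion–exclusion the count is 66 − 48 + 0 = 18.

18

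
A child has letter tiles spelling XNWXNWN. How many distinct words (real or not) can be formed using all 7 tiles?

210

Letter multiplicities in XNWXNWN: N×3, W×2, X×2.
So there are 7! / (3!·2!·2!) = 210 distinguishable arrangements.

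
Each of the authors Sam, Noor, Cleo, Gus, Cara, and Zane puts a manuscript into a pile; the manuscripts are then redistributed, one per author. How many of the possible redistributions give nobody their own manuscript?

265

Count assignments avoiding every fixed point. For any j of the 6 authors fixed to their own manuscript, the other 6−j can be arranged in (6−j)! ways.
By inclusion–exclusion this is Σ_{j=0}^{6} (−1)^j C(6,j)·(6−j)!.
Computing: 720 − 720 + 360 − 120 + 30 − 6 + 1 = 265.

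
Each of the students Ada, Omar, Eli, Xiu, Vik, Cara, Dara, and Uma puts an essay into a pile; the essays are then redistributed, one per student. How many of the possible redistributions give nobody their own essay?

14833

Let Aᵢ be the assignments in which student i gets their own essay. We want the size of the complement of A₁∪…∪A_8.
By inclusion–exclusion this is Σ_{j=0}^{8} (−1)^j C(8,j)·(8−j)!.
Computing: 40320 − 40320 + 20160 − 6720 + 1680 − 336 + 56 − 8 + 1 = 14833.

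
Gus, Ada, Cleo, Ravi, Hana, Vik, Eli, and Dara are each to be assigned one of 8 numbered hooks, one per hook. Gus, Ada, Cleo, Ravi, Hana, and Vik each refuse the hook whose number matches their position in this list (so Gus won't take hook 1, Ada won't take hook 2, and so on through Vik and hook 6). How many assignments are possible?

18806

Let Aᵢ (for 1 ≤ i ≤ 6) be the placements that put person i in their forbidden hook. Any j of these fix j positions, leaving (8−j)! ways to fill the rest, and there are C(6,j) ways to pick which j.
By inclusion–exclusion, the number of valid placements is Σ_{j=0}^{6} (−1)^j C(6,j)·(8−j)!.
Computing: 40320 − 30240 + 10800 − 2400 + 360 − 36 + 2 = 18806.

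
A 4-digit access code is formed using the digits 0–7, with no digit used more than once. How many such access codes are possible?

1680

Choose and order 4 of the 8 symbols: the first digit has 8 options, the next 7, then 6, 5.
That product is 8 × 7 × 6 × 5 = 1680.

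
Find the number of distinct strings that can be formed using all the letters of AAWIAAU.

210

Letter multiplicities in AAWIAAU: A×4, I×1, U×1, W×1.
The number of distinct arrangements is 7!/(4!) = 5040/24 = 210.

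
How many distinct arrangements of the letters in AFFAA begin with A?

Fix A in the first position and arrange the remaining 4 letters.
Those 4 letters have A appearing twice and F appearing twice, giving (4)!/(2!·2!) = 6.

6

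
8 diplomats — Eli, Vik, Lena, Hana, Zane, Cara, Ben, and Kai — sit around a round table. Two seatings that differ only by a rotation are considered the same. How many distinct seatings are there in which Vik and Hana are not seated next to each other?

3600

Without the restriction there are (7)! = 5040 seatings.
Those with Vik next to Hana: fuse the pair into one unit and seat 7 units around a circle — 2·(6)! = 1440.
Subtracting, 5040 − 1440 = 3600.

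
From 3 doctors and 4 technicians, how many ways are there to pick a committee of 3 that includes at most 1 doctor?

22

Split by how many doctors are chosen (0 through 1).
Sum: C(3,0)·C(4,3) + C(3,1)·C(4,2) = 4 + 18 = 22.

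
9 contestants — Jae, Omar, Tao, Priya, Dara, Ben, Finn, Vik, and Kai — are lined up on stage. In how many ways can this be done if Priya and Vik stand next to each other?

Glue Priya and Vik into one block (2 internal orders), leaving 8 units to arrange in a row.
So the count is 2·(8)! = 80640.

80640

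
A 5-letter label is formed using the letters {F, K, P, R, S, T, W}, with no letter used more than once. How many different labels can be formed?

This is a permutation of 5 out of 7: P(7,5) = 7!/2!.
That product is 7 × 6 × 5 × 4 × 3 = 2520.

2520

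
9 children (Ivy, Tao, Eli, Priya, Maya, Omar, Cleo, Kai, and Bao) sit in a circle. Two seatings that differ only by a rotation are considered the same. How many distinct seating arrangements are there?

Fix one person's seat to break rotational symmetry; the remaining 8 people can be arranged in (8)! = 40320 ways.

40320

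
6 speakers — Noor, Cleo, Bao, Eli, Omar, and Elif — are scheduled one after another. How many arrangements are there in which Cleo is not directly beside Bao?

Of the 6! = 720 arrangements, those with Cleo and Bao adjacent number 2 × 5! = 240 (treat the pair as a block with 2 internal orders).
So 720 − 240 = 480 arrangements keep them apart.

480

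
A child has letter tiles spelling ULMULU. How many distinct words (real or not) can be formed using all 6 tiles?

Letter multiplicities in ULMULU: L×2, M×1, U×3.
Dividing 6! = 720 by 3!·2! = 12 for the repeated letters gives 60.

60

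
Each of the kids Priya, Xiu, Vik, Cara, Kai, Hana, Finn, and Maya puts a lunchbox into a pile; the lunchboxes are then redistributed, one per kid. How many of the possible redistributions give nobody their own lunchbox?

Let Aᵢ be the assignments in which kid i gets their own lunchbox. We want the size of the complement of A₁∪…∪A_8.
By inclusion–exclusion this is Σ_{j=0}^{8} (−1)^j C(8,j)·(8−j)!.
Computing: 40320 − 40320 + 20160 − 6720 + 1680 − 336 + 56 − 8 + 1 = 14833.

14833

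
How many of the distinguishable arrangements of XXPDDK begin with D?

60

Fix D in the first position and arrange the remaining 5 letters.
Those 5 letters have X appearing twice, giving (5)!/(2!) = 60.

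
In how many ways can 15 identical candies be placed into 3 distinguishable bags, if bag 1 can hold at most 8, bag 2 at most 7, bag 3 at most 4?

15

Ignoring the caps, the number of non-negative solutions to x_1+…+x_3 = 15 is C(17,2) = 136.
Subtract solutions that violate a single cap (substitute x_i' = x_i − (cap_i+1)): x_1 ≥ 9 gives C(8,2) = 28; x_2 ≥ 8 gives C(9,2) = 36; x_3 ≥ 5 gives C(12,2) = 66. Together 130.
Add back pairs where two caps are both exceeded: 0 + 3 + 6 = 9.
By inclusion–exclusion the count is 136 − 130 + 9 = 15.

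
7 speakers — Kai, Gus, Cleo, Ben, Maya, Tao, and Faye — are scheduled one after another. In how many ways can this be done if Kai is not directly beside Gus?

3600

Of the 7! = 5040 arrangements, those with Kai and Gus adjacent number 2 × 6! = 1440 (treat the pair as a block with 2 internal orders).
So 5040 − 1440 = 3600 arrangements keep them apart.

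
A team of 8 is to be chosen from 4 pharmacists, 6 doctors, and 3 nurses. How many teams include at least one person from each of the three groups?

Total 8-person selections from all 13: C(13,8) = 1287.
Selections missing a whole group: no pharmacists → C(9,8) = 9; no doctors → C(7,8) = 0; no nurses → C(10,8) = 45.
Add back selections omitting two groups (i.e. drawn from a single group): C(4,8) + C(6,8) + C(3,8) = 0.
By inclusion–exclusion: 1287 − 54 + 0 = 1233.

1233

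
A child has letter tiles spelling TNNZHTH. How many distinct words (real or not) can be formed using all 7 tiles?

TNNZHTH has 7 letters with H appearing twice, N appearing twice, and T appearing twice.
The number of distinct arrangements is 7!/(2!·2!·2!) = 5040/8 = 630.

630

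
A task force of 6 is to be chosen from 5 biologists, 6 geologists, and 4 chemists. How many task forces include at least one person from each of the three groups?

With no constraint there are C(15,6) = 5005 possible selections.
Selections missing a whole group: no biologists → C(10,6) = 210; no geologists → C(9,6) = 84; no chemists → C(11,6) = 462.
Add back selections omitting two groups (i.e. drawn from a single group): C(5,6) + C(6,6) + C(4,6) = 1.
By inclusion–exclusion: 5005 − 756 + 1 = 4250.

4250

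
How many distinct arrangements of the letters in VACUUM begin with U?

120

Fix U in the first position and arrange the remaining 5 letters.
Those 5 letters are all distinct, giving (5)! = 120.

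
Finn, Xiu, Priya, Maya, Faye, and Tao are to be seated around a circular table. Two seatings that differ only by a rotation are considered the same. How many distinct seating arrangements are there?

120

Around a circle, 6 distinct people have 6!/6 = (5)! = 120 rotationally distinct seatings.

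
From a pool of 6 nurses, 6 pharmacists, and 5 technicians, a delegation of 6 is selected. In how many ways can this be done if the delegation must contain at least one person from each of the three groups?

10530

Unrestricted: C(17,6) = 12376 ways to pick any 6 of the 17.
Subtract selections that omit an entire group: no nurses → C(11,6) = 462; no pharmacists → C(11,6) = 462; no technicians → C(12,6) = 924.
Add back selections omitting two groups (i.e. drawn from a single group): C(6,6) + C(6,6) + C(5,6) = 2.
By inclusion–exclusion: 12376 − 1848 + 2 = 10530.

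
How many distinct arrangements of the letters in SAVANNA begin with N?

Fix N in the first position and arrange the remaining 6 letters.
Those 6 letters have A appearing 3 times, giving (6)!/(3!) = 120.

120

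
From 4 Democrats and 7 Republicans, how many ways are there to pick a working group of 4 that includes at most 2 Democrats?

Split by how many Democrats are chosen (0 through 2).
Sum: C(4,0)·C(7,4) + C(4,1)·C(7,3) + C(4,2)·C(7,2) = 35 + 140 + 126 = 301.

301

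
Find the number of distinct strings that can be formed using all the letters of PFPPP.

5

Letter multiplicities in PFPPP: F×1, P×4.
Dividing 5! = 120 by 4! = 24 for the repeated letters gives 5.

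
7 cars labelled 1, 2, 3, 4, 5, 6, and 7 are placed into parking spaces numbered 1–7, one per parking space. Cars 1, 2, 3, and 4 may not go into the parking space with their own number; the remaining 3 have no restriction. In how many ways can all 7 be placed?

Let Aᵢ (for 1 ≤ i ≤ 4) be the placements that put car i in its forbidden parking space. Any j of these fix j positions, leaving (7−j)! ways to fill the rest, and there are C(4,j) ways to pick which j.
By inclusion–exclusion, the number of valid placements is Σ_{j=0}^{4} (−1)^j C(4,j)·(7−j)!.
Computing: 5040 − 2880 + 720 − 96 + 6 = 2790.

2790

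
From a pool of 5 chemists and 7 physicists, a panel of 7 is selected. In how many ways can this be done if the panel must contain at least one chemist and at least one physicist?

791

Unrestricted: C(12,7) = 792 ways to pick any 7 of the 12.
Subtract selections that omit an entire group: no chemists → C(7,7) = 1; no physicists → C(5,7) = 0.
Both groups omitted at once is impossible, so 792 − 1 = 791.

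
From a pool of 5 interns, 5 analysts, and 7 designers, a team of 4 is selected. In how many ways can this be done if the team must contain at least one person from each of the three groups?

1225

Unrestricted: C(17,4) = 2380 ways to pick any 4 of the 17.
Selections missing a whole group: no interns → C(12,4) = 495; no analysts → C(12,4) = 495; no designers → C(10,4) = 210.
Add back selections omitting two groups (i.e. drawn from a single group): C(5,4) + C(5,4) + C(7,4) = 45.
By inclusion–exclusion: 2380 − 1200 + 45 = 1225.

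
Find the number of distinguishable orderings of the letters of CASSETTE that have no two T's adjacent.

3780

Total arrangements of CASSETTE: 8!/(2!·2!·2!) = 5040.
If the two T's are adjacent, glue them into one block, leaving 7 items to arrange: (7)!/(2!·2!) = 1260 ways.
Hence 5040 − 1260 = 3780.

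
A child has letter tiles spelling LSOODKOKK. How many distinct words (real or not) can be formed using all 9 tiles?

The 9 letters of LSOODKOKK have repeats: K appearing 3 times and O appearing 3 times.
The number of distinct arrangements is 9!/(3!·3!) = 362880/36 = 10080.

10080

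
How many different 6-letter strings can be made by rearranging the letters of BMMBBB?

15

BMMBBB has 6 letters with B appearing 4 times and M appearing twice.
So there are 6! / (4!·2!) = 15 distinguishable arrangements.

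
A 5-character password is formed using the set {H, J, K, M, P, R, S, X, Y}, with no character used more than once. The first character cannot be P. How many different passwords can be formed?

13440

The first character has 9−1 = 8 choices (anything except P).
The remaining 4 characters are filled from the other 8 symbols without repetition: 8 × 7 × 6 × 5 = 1680.
Total: 8 × 1680 = 13440.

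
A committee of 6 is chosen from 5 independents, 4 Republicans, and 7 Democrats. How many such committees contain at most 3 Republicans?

7942

Split by how many Republicans are chosen (0 through 3).
Sum: C(4,0)·C(12,6) + C(4,1)·C(12,5) + C(4,2)·C(12,4) + C(4,3)·C(12,3) = 924 + 3168 + 2970 + 880 = 7942.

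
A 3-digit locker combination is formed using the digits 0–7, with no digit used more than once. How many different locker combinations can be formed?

336

This is a permutation of 3 out of 8: P(8,3) = 8!/5!.
That product is 8 × 7 × 6 = 336.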